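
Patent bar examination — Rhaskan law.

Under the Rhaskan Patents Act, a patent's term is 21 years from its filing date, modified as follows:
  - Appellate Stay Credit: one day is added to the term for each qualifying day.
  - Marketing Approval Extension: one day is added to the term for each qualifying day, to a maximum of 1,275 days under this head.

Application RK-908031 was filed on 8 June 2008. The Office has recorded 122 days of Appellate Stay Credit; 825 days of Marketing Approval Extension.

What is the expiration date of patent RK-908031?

Base term: filing date + 21 years → 8 June 2029.
Appellate Stay Credit: +122 days → 8 October 2029.
Marketing Approval Extension: 825 days (within the 1275-day cap) → +825 days → 11 January 2032.

January 11, 2032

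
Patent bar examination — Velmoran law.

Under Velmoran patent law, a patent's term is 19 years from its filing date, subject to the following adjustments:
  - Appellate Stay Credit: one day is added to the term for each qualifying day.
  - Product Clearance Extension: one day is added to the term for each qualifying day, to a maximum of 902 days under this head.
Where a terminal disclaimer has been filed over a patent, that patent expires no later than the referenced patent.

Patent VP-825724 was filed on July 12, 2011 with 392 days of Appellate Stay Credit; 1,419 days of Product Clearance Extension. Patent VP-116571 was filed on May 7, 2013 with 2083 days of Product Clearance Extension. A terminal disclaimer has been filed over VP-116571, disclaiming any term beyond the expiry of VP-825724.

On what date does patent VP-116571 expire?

Natural term of VP-116571:
  Base: filing + 19 years → 7 May 2032.
  Product Clearance Extension: 2083 days claimed exceeds the 902-day cap, so +902 days → 26 October 2034.
Expiry of referenced patent VP-825724:
  Base: filing + 19 years → 12 July 2030.
  Appellate Stay Credit: +392 days → 8 August 2031.
  Product Clearance Extension: 1419 days claimed exceeds the 902-day cap, so +902 days → 26 January 2034.
Terminal disclaimer: VP-116571 expires on the earlier of 26 October 2034 and 26 January 2034.

January 26, 2034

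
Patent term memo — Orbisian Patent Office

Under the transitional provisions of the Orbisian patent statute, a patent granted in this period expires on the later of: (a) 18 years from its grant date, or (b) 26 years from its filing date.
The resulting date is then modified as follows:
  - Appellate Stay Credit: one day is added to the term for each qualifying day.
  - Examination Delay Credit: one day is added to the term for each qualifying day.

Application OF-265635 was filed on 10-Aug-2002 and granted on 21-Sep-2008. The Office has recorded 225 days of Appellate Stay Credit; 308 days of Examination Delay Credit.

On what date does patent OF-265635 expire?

January 25, 2030

(a) grant + 18 years → 21 September 2026.
(b) filing + 26 years → 10 August 2028.
Later of the two: 10 August 2028.
Appellate Stay Credit: +225 days → 23 March 2029.
Examination Delay Credit: +308 days → 25 January 2030.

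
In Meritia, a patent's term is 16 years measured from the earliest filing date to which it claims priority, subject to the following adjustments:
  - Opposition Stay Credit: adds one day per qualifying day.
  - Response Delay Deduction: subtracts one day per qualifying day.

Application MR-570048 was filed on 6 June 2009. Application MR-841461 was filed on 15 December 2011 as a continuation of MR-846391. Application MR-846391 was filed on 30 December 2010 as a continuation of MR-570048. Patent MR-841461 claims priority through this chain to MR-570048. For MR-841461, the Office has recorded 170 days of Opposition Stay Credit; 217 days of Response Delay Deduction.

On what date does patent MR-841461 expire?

Earliest priority filing: 6 June 2009.
Base term: 6 June 2009 + 16 years → 6 June 2025.
Opposition Stay Credit: +170 days → 23 November 2025.
Response Delay Deduction: −217 days → 20 April 2025.

2025-04-20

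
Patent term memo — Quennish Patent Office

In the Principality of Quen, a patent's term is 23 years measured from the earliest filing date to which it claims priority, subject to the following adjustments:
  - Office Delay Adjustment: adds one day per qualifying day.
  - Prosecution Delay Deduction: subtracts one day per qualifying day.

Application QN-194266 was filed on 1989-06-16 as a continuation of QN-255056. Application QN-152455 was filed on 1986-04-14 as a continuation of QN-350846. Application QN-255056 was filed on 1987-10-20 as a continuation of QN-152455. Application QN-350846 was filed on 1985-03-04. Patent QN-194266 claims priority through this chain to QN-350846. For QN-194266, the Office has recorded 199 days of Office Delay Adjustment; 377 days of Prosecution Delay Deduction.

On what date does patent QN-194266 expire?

Earliest priority filing: 4 March 1985.
Base term: 4 March 1985 + 23 years → 4 March 2008.
Office Delay Adjustment: +199 days → 19 September 2008.
Prosecution Delay Deduction: −377 days → 8 September 2007.

September 8, 2007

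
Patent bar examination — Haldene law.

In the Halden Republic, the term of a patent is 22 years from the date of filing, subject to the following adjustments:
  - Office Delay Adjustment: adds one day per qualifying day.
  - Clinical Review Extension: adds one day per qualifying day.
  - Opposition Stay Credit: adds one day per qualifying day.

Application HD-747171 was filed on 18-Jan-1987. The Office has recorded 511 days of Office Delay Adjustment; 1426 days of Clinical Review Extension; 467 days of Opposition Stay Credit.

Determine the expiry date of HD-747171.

2015-08-19

Base term: filing date + 22 years → 18 January 2009.
Office Delay Adjustment: +511 days → 13 June 2010.
Clinical Review Extension: +1426 days → 9 May 2014.
Opposition Stay Credit: +467 days → 19 August 2015.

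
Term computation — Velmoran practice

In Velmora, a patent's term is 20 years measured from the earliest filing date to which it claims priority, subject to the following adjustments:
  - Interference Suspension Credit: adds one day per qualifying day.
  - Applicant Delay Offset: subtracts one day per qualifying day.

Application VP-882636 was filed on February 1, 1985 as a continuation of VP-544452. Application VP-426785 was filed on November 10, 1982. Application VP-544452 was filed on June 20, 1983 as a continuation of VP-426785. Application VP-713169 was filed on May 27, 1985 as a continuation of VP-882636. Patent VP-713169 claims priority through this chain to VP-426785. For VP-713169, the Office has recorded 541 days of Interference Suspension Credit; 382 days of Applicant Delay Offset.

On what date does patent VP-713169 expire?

April 18, 2003

Earliest priority filing: 10 November 1982.
Base term: 10 November 1982 + 20 years → 10 November 2002.
Interference Suspension Credit: +541 days → 4 May 2004.
Applicant Delay Offset: −382 days → 18 April 2003.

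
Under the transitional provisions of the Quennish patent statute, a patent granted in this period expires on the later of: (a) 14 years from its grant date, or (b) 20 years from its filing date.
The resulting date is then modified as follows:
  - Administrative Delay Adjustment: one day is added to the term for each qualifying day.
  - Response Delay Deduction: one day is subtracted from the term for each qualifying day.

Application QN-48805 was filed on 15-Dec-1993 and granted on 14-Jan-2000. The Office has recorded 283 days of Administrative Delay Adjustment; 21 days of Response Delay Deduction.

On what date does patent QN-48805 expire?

(a) grant + 14 years → 14 January 2014.
(b) filing + 20 years → 15 December 2013.
Later of the two: 14 January 2014.
Administrative Delay Adjustment: +283 days → 24 October 2014.
Response Delay Deduction: −21 days → 3 October 2014.

October 3, 2014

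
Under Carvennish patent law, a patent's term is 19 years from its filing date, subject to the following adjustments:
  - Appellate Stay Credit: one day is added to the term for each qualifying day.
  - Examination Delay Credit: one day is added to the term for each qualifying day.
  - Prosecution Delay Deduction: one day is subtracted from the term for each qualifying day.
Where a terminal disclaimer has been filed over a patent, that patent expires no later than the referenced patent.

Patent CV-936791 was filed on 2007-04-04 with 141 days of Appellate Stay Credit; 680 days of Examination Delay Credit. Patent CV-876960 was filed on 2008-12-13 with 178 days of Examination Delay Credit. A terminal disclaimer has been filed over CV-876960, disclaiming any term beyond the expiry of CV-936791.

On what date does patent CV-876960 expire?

Natural term of CV-876960:
  Base: filing + 19 years → 13 December 2027.
  Examination Delay Credit: +178 days → 8 June 2028.
Expiry of referenced patent CV-936791:
  Base: filing + 19 years → 4 April 2026.
  Appellate Stay Credit: +141 days → 23 August 2026.
  Examination Delay Credit: +680 days → 3 July 2028.
Terminal disclaimer: CV-876960 expires on the earlier of 8 June 2028 and 3 July 2028.

June 8, 2028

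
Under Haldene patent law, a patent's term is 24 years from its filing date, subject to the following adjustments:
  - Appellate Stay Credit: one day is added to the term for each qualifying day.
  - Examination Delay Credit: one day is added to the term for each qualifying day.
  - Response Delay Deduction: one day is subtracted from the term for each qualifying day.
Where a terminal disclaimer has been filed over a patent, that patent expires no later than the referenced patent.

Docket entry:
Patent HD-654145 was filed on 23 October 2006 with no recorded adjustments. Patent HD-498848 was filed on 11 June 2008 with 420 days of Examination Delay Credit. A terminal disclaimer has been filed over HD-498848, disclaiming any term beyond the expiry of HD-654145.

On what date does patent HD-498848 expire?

October 23, 2030

Natural term of HD-498848:
  Base: filing + 24 years → 11 June 2032.
  Examination Delay Credit: +420 days → 5 August 2033.
Expiry of referenced patent HD-654145:
  Base: filing + 24 years → 23 October 2030.
Terminal disclaimer: HD-498848 expires on the earlier of 5 August 2033 and 23 October 2030.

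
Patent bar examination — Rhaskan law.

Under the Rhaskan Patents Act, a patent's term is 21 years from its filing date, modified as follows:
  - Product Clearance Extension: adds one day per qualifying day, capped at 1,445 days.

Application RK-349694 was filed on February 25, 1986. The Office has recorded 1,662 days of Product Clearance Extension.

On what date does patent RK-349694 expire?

February 9, 2011

Base term: filing date + 21 years → 25 February 2007.
Product Clearance Extension: 1662 days claimed exceeds the 1445-day cap, so +1445 days → 9 February 2011.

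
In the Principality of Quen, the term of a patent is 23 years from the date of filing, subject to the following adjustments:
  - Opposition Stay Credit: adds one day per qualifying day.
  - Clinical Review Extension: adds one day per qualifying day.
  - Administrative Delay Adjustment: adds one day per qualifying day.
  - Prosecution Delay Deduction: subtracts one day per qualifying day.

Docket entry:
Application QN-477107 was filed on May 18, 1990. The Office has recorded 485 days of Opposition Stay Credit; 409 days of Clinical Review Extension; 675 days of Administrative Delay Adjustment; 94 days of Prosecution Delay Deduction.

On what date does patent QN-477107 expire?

June 1, 2017

Base term: filing date + 23 years → 18 May 2013.
Opposition Stay Credit: +485 days → 15 September 2014.
Clinical Review Extension: +409 days → 29 October 2015.
Administrative Delay Adjustment: +675 days → 3 September 2017.
Prosecution Delay Deduction: −94 days → 1 June 2017.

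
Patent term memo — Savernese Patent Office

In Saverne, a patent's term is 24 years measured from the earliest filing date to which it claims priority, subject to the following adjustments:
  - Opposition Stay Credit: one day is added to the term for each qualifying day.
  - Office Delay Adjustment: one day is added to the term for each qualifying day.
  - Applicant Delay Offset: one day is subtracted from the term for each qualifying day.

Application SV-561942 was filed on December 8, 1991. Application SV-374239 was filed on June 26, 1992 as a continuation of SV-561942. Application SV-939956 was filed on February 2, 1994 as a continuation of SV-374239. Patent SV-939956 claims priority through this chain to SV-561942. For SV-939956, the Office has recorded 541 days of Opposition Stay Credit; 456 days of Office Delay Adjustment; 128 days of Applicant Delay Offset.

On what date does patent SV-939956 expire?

2018-04-25

Earliest priority filing: 8 December 1991.
Base term: 8 December 1991 + 24 years → 8 December 2015.
Opposition Stay Credit: +541 days → 1 June 2017.
Office Delay Adjustment: +456 days → 31 August 2018.
Applicant Delay Offset: −128 days → 25 April 2018.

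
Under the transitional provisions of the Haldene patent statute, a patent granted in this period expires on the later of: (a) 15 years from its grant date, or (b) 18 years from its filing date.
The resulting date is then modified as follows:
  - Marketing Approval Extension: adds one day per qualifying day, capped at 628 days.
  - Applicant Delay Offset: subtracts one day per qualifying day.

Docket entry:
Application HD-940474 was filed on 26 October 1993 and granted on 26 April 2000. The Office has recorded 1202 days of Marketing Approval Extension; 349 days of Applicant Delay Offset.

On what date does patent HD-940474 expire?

January 30, 2016

(a) grant + 15 years → 26 April 2015.
(b) filing + 18 years → 26 October 2011.
Later of the two: 26 April 2015.
Marketing Approval Extension: 1202 days claimed exceeds the 628-day cap, so +628 days → 13 January 2017.
Applicant Delay Offset: −349 days → 30 January 2016.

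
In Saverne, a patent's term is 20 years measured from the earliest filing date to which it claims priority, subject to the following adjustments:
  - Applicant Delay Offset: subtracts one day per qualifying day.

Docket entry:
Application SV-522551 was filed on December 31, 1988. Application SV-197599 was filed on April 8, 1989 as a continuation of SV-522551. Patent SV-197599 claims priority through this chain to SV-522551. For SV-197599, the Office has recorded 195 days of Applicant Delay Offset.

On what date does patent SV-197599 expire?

Earliest priority filing: 31 December 1988.
Base term: 31 December 1988 + 20 years → 31 December 2008.
Applicant Delay Offset: −195 days → 19 June 2008.

June 19, 2008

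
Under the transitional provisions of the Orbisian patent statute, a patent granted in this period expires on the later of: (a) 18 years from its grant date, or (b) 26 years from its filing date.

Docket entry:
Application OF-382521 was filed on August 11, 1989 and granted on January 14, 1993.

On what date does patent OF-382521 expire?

(a) grant + 18 years → 14 January 2011.
(b) filing + 26 years → 11 August 2015.
Later of the two: 11 August 2015.

August 11, 2015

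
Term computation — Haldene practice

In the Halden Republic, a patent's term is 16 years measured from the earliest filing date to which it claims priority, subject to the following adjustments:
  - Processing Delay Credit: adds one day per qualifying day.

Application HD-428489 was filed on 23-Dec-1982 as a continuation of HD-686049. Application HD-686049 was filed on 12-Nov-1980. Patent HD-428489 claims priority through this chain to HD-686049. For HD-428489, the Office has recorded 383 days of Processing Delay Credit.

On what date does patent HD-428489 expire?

Earliest priority filing: 12 November 1980.
Base term: 12 November 1980 + 16 years → 12 November 1996.
Processing Delay Credit: +383 days → 30 November 1997.

November 30, 1997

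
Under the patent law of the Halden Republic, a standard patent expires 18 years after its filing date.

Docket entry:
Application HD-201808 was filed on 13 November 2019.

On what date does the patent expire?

2037-11-13

Filing date + 18 years → 13 November 2037.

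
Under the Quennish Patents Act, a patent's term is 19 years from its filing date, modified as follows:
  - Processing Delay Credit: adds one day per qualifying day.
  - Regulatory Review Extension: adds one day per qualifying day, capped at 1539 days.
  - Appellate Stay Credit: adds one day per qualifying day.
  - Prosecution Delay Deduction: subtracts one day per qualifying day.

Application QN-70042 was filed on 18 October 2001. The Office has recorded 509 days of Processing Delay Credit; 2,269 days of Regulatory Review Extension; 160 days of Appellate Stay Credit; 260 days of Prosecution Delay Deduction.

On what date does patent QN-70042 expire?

Base term: filing date + 19 years → 18 October 2020.
Processing Delay Credit: +509 days → 11 March 2022.
Regulatory Review Extension: 2269 days claimed exceeds the 1539-day cap, so +1539 days → 28 May 2026.
Appellate Stay Credit: +160 days → 4 November 2026.
Prosecution Delay Deduction: −260 days → 17 February 2026.

2026-02-17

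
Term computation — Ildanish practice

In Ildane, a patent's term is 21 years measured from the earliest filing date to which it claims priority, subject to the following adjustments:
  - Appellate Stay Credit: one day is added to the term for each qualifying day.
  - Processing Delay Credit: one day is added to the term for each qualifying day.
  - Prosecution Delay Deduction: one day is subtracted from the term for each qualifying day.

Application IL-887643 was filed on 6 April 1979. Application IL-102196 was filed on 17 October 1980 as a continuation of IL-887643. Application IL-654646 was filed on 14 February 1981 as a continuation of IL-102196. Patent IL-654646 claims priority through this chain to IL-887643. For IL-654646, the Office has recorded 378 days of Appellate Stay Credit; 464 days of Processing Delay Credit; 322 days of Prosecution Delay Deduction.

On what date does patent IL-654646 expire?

September 8, 2001

Earliest priority filing: 6 April 1979.
Base term: 6 April 1979 + 21 years → 6 April 2000.
Appellate Stay Credit: +378 days → 19 April 2001.
Processing Delay Credit: +464 days → 27 July 2002.
Prosecution Delay Deduction: −322 days → 8 September 2001.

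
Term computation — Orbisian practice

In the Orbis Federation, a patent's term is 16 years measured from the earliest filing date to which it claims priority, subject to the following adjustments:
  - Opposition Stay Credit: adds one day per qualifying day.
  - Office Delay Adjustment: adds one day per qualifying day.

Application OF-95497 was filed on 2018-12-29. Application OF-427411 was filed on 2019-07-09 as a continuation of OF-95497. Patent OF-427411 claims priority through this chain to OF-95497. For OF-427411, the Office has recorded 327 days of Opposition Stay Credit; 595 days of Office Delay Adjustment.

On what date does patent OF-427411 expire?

Earliest priority filing: 29 December 2018.
Base term: 29 December 2018 + 16 years → 29 December 2034.
Opposition Stay Credit: +327 days → 21 November 2035.
Office Delay Adjustment: +595 days → 8 July 2037.

2037-07-08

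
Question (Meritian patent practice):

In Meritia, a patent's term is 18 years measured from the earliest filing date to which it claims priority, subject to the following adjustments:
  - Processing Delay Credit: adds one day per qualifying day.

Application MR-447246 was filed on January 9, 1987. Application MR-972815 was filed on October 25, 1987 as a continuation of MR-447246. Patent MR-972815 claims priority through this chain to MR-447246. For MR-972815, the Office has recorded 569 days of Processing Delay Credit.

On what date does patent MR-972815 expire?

2006-08-01

Earliest priority filing: 9 January 1987.
Base term: 9 January 1987 + 18 years → 9 January 2005.
Processing Delay Credit: +569 days → 1 August 2006.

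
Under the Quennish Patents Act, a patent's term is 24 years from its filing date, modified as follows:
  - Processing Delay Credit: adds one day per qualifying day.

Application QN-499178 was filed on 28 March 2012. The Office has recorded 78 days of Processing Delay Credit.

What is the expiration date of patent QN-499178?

June 14, 2036

Base term: filing date + 24 years → 28 March 2036.
Processing Delay Credit: +78 days → 14 June 2036.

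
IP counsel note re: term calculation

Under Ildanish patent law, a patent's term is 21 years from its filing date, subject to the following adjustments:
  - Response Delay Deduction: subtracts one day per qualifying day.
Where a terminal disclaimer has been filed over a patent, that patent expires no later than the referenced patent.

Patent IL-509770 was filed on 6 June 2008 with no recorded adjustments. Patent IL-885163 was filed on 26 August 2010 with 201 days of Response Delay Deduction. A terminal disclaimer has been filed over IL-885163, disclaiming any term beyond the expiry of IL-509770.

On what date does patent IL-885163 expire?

2029-06-06

Natural term of IL-885163:
  Base: filing + 21 years → 26 August 2031.
  Response Delay Deduction: −201 days → 6 February 2031.
Expiry of referenced patent IL-509770:
  Base: filing + 21 years → 6 June 2029.
Terminal disclaimer: IL-885163 expires on the earlier of 6 February 2031 and 6 June 2029.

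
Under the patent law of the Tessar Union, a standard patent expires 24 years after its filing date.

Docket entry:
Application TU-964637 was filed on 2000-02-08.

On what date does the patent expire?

Filing date + 24 years → 8 February 2024.

February 8, 2024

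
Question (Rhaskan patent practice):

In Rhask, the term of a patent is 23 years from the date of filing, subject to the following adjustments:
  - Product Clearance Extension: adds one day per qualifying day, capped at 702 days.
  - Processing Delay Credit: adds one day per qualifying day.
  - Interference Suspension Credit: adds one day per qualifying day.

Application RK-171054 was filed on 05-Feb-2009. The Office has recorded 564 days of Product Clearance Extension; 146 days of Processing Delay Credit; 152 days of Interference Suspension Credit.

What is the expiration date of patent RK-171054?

Base term: filing date + 23 years → 5 February 2032.
Product Clearance Extension: 564 days (within the 702-day cap) → +564 days → 22 August 2033.
Processing Delay Credit: +146 days → 15 January 2034.
Interference Suspension Credit: +152 days → 16 June 2034.

2034-06-16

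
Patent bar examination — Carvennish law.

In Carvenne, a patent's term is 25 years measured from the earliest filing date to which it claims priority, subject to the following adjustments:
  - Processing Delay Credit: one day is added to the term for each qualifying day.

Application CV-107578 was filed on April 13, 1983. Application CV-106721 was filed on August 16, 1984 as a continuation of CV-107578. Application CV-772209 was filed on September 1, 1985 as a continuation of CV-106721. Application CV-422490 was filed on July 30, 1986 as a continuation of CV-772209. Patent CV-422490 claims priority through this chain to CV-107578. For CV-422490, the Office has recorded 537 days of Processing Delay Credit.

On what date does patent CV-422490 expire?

October 2, 2009

Earliest priority filing: 13 April 1983.
Base term: 13 April 1983 + 25 years → 13 April 2008.
Processing Delay Credit: +537 days → 2 October 2009.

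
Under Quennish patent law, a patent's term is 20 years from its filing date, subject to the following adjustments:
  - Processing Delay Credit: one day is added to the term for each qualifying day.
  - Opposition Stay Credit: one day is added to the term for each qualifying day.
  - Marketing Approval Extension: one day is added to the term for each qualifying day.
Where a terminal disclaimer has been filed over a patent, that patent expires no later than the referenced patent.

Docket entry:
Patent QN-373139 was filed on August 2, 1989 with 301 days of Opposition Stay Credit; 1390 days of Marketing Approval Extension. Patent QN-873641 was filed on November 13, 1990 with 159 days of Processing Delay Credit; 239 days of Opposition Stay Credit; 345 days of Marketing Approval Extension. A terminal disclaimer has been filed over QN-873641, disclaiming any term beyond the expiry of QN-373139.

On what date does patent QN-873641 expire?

2012-11-25

Natural term of QN-873641:
  Base: filing + 20 years → 13 November 2010.
  Processing Delay Credit: +159 days → 21 April 2011.
  Opposition Stay Credit: +239 days → 16 December 2011.
  Marketing Approval Extension: +345 days → 25 November 2012.
Expiry of referenced patent QN-373139:
  Base: filing + 20 years → 2 August 2009.
  Opposition Stay Credit: +301 days → 30 May 2010.
  Marketing Approval Extension: +1390 days → 20 March 2014.
Terminal disclaimer: QN-873641 expires on the earlier of 25 November 2012 and 20 March 2014.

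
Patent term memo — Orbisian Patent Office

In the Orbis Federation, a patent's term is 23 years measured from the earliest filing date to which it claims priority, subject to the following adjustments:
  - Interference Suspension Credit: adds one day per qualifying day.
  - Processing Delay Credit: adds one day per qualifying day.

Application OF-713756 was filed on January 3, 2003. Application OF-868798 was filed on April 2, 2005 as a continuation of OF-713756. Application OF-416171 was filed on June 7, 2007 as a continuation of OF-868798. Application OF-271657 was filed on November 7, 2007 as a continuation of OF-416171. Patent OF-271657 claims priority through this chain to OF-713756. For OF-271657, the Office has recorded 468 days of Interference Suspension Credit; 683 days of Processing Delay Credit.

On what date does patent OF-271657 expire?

Earliest priority filing: 3 January 2003.
Base term: 3 January 2003 + 23 years → 3 January 2026.
Interference Suspension Credit: +468 days → 16 April 2027.
Processing Delay Credit: +683 days → 27 February 2029.

February 27, 2029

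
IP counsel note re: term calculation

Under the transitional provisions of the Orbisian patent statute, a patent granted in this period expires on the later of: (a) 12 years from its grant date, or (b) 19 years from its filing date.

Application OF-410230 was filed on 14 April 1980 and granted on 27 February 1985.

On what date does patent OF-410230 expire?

(a) grant + 12 years → 27 February 1997.
(b) filing + 19 years → 14 April 1999.
Later of the two: 14 April 1999.

1999-04-14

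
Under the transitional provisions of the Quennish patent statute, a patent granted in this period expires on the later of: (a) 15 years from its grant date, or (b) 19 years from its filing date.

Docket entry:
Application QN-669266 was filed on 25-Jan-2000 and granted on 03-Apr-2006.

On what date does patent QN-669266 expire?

April 3, 2021

(a) grant + 15 years → 3 April 2021.
(b) filing + 19 years → 25 January 2019.
Later of the two: 3 April 2021.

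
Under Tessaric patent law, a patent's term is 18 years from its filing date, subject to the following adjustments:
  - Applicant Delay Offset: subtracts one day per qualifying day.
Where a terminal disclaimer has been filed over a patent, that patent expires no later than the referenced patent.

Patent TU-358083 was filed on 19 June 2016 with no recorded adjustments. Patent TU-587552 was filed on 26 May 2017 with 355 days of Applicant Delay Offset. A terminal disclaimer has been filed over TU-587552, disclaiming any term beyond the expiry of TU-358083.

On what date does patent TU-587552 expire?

2034-06-05

Natural term of TU-587552:
  Base: filing + 18 years → 26 May 2035.
  Applicant Delay Offset: −355 days → 5 June 2034.
Expiry of referenced patent TU-358083:
  Base: filing + 18 years → 19 June 2034.
Terminal disclaimer: TU-587552 expires on the earlier of 5 June 2034 and 19 June 2034.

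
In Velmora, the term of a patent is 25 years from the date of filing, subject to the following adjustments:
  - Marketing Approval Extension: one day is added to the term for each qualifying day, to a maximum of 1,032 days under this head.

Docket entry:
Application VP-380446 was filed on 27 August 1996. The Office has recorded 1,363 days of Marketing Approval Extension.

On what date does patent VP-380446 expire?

Base term: filing date + 25 years → 27 August 2021.
Marketing Approval Extension: 1363 days claimed exceeds the 1032-day cap, so +1032 days → 24 June 2024.

June 24, 2024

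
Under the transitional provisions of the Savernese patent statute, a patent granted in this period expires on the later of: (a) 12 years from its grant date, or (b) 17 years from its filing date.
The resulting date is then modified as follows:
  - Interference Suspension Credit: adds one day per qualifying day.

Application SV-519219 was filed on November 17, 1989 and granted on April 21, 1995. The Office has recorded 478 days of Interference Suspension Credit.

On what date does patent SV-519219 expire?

(a) grant + 12 years → 21 April 2007.
(b) filing + 17 years → 17 November 2006.
Later of the two: 21 April 2007.
Interference Suspension Credit: +478 days → 11 August 2008.

August 11, 2008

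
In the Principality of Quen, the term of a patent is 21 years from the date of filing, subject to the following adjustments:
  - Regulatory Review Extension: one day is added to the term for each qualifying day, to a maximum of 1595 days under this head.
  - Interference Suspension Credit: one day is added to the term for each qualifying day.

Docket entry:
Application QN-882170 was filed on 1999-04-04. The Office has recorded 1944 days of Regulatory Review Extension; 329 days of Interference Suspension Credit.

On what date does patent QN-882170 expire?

July 11, 2025

Base term: filing date + 21 years → 4 April 2020.
Regulatory Review Extension: 1944 days claimed exceeds the 1595-day cap, so +1595 days → 16 August 2024.
Interference Suspension Credit: +329 days → 11 July 2025.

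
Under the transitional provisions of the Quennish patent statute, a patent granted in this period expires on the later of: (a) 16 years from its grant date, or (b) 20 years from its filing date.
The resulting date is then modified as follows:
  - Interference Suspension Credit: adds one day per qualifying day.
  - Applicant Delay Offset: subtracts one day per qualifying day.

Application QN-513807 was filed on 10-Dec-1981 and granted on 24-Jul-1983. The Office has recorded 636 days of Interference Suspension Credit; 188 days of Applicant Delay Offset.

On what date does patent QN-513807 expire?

(a) grant + 16 years → 24 July 1999.
(b) filing + 20 years → 10 December 2001.
Later of the two: 10 December 2001.
Interference Suspension Credit: +636 days → 7 September 2003.
Applicant Delay Offset: −188 days → 3 March 2003.

2003-03-03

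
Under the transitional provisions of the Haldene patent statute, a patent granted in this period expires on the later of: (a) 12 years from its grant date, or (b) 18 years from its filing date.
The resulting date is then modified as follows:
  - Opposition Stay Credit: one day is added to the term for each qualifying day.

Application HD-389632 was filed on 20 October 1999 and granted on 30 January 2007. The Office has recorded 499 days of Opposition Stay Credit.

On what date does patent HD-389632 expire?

(a) grant + 12 years → 30 January 2019.
(b) filing + 18 years → 20 October 2017.
Later of the two: 30 January 2019.
Opposition Stay Credit: +499 days → 12 June 2020.

2020-06-12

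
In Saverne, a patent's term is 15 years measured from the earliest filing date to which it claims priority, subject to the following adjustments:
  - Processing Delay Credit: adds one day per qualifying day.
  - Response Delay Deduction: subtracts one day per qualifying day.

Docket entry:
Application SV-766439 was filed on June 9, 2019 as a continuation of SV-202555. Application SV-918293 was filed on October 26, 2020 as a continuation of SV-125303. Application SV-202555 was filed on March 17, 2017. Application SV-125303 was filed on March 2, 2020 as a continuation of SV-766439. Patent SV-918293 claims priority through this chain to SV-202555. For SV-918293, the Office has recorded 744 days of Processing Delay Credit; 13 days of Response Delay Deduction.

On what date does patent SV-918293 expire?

Earliest priority filing: 17 March 2017.
Base term: 17 March 2017 + 15 years → 17 March 2032.
Processing Delay Credit: +744 days → 31 March 2034.
Response Delay Deduction: −13 days → 18 March 2034.

March 18, 2034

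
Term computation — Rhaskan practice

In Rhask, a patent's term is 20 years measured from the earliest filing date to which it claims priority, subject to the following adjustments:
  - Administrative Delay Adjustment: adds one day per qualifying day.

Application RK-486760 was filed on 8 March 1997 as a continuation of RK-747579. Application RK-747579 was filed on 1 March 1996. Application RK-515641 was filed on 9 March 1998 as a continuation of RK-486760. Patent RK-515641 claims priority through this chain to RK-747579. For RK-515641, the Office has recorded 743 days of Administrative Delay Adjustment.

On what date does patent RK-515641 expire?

Earliest priority filing: 1 March 1996.
Base term: 1 March 1996 + 20 years → 1 March 2016.
Administrative Delay Adjustment: +743 days → 14 March 2018.

2018-03-14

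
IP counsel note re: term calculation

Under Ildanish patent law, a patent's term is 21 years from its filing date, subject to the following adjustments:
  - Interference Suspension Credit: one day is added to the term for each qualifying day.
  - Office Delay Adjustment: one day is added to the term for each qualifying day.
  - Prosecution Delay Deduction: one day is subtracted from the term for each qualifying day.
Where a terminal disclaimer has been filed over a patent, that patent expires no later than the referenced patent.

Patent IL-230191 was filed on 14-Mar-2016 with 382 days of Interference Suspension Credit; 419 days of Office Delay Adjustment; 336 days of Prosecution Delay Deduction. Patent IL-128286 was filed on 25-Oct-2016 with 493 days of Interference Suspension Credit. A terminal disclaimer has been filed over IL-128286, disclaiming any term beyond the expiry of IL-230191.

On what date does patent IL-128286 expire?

Natural term of IL-128286:
  Base: filing + 21 years → 25 October 2037.
  Interference Suspension Credit: +493 days → 2 March 2039.
Expiry of referenced patent IL-230191:
  Base: filing + 21 years → 14 March 2037.
  Interference Suspension Credit: +382 days → 31 March 2038.
  Office Delay Adjustment: +419 days → 24 May 2039.
  Prosecution Delay Deduction: −336 days → 22 June 2038.
Terminal disclaimer: IL-128286 expires on the earlier of 2 March 2039 and 22 June 2038.

June 22, 2038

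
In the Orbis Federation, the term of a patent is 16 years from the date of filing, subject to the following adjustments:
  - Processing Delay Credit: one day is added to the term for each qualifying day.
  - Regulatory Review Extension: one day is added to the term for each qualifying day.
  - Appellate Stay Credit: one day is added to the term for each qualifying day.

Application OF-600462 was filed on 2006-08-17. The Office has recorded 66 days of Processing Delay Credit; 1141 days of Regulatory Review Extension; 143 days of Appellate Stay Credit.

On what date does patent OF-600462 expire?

Base term: filing date + 16 years → 17 August 2022.
Processing Delay Credit: +66 days → 22 October 2022.
Regulatory Review Extension: +1141 days → 6 December 2025.
Appellate Stay Credit: +143 days → 28 April 2026.

2026-04-28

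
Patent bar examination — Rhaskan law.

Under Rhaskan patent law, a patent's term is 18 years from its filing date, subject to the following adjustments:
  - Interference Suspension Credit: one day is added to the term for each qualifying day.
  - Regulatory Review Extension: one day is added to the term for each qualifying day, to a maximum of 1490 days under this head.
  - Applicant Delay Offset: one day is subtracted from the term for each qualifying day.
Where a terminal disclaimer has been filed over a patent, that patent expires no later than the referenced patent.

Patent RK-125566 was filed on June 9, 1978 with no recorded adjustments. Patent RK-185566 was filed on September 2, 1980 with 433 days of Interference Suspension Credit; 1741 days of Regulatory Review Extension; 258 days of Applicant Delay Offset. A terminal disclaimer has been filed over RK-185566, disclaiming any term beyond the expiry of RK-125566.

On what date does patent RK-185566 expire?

June 9, 1996

Natural term of RK-185566:
  Base: filing + 18 years → 2 September 1998.
  Interference Suspension Credit: +433 days → 9 November 1999.
  Regulatory Review Extension: 1741 days claimed exceeds the 1490-day cap, so +1490 days → 8 December 2003.
  Applicant Delay Offset: −258 days → 25 March 2003.
Expiry of referenced patent RK-125566:
  Base: filing + 18 years → 9 June 1996.
Terminal disclaimer: RK-185566 expires on the earlier of 25 March 2003 and 9 June 1996.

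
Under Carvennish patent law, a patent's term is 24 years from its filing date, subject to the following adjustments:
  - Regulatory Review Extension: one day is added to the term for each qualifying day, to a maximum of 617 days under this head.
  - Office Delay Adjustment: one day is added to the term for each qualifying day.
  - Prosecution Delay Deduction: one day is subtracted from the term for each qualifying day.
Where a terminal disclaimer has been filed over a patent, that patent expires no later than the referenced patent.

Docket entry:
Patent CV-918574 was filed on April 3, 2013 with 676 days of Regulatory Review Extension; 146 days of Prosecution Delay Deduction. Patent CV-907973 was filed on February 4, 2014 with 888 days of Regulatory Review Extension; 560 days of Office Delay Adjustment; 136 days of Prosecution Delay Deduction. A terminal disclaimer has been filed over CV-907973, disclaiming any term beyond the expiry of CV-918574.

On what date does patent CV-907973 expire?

July 18, 2038

Natural term of CV-907973:
  Base: filing + 24 years → 4 February 2038.
  Regulatory Review Extension: 888 days claimed exceeds the 617-day cap, so +617 days → 14 October 2039.
  Office Delay Adjustment: +560 days → 26 April 2041.
  Prosecution Delay Deduction: −136 days → 11 December 2040.
Expiry of referenced patent CV-918574:
  Base: filing + 24 years → 3 April 2037.
  Regulatory Review Extension: 676 days claimed exceeds the 617-day cap, so +617 days → 11 December 2038.
  Prosecution Delay Deduction: −146 days → 18 July 2038.
Terminal disclaimer: CV-907973 expires on the earlier of 11 December 2040 and 18 July 2038.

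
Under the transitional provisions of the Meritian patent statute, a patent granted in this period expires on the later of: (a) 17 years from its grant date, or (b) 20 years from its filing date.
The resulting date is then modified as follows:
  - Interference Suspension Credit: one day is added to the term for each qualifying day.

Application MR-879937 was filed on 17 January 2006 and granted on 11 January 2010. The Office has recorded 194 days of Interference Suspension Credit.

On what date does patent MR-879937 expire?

(a) grant + 17 years → 11 January 2027.
(b) filing + 20 years → 17 January 2026.
Later of the two: 11 January 2027.
Interference Suspension Credit: +194 days → 24 July 2027.

July 24, 2027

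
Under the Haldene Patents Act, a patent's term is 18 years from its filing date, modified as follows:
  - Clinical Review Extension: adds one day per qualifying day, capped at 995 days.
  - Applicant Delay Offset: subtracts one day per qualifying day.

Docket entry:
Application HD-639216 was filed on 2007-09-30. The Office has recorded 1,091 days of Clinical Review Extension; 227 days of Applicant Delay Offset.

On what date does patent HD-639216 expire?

Base term: filing date + 18 years → 30 September 2025.
Clinical Review Extension: 1091 days claimed exceeds the 995-day cap, so +995 days → 21 June 2028.
Applicant Delay Offset: −227 days → 7 November 2027.

November 7, 2027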